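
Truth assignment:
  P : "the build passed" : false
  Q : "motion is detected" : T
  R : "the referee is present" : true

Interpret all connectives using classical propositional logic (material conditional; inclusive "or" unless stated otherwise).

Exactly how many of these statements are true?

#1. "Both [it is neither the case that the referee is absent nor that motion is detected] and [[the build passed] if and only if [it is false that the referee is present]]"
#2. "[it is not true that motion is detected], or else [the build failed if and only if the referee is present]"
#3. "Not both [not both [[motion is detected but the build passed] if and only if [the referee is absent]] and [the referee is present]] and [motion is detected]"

#1: Formalization: (not R nor Q) and (P iff not R)

not R = not True = False
not R nor Q = False nor True = False
not R = not True = False
P iff not R = False iff False = True
(not R nor Q) and (P iff not R) = False and True = False
So #1 is false.

#2: Formalization: not Q or (not P iff R)

not Q = not True = False
not P = not False = True
not P iff R = True iff True = True
not Q or (not P iff R) = False or True = True
So #2 is true.

#3: Formalization: (((Q and P) iff not R) nand R) nand Q

Q and P = True and False = False
not R = not True = False
(Q and P) iff not R = False iff False = True
((Q and P) iff not R) nand R = True nand True = False
(((Q and P) iff not R) nand R) nand Q = False nand True = True
Hence #3 is true.

2 of the 3 statements are true (#2, #3).

2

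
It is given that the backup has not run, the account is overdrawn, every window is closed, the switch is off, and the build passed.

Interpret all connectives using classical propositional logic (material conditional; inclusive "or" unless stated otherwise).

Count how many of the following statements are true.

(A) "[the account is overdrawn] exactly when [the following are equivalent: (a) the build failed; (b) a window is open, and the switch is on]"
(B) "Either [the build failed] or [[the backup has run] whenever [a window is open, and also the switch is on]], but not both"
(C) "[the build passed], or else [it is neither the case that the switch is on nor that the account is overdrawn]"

3

Let Q = "the account is overdrawn" (True), U = "the build passed" (True), R = "a window is open" (False), S = "the switch is on" (False), P = "the backup has run" (False).

(A): This is Q iff (not U iff (R and S)).

not U = not True = False
R and S = False and False = False
not U iff (R and S) = False iff False = True
Q iff (not U iff (R and S)) = True iff True = True
Hence (A) is true.

(B): Parsed as not U xor ((R and S) -> P)

not U = not True = False
R and S = False and False = False
(R and S) -> P = False -> False = True
not U xor ((R and S) -> P) = False xor True = True
Hence (B) is true.

(C): In symbols: U or (S nor Q)

S nor Q = False nor True = False
U or (S nor Q) = True or False = True
Hence (C) is true.

Count: 3.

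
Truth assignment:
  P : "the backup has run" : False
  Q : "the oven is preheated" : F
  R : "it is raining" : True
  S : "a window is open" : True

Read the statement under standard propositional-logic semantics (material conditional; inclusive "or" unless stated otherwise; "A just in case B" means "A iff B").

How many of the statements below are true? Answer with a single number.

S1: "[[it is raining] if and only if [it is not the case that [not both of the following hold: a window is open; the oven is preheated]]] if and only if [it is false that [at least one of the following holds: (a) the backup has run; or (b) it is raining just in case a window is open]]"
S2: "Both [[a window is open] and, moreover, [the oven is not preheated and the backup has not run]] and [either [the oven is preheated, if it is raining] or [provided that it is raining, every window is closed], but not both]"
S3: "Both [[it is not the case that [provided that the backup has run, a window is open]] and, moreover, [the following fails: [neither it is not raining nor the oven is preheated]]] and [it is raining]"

1

S1: In symbols: (R ↔ ¬(S ↑ Q)) ↔ ¬(P ∨ (R ↔ S))

S ↑ Q = T ↑ F = T
¬(S ↑ Q) = ¬T = F
R ↔ ¬(S ↑ Q) = T ↔ F = F
R ↔ S = T ↔ T = T
P ∨ (R ↔ S) = F ∨ T = T
¬(P ∨ (R ↔ S)) = ¬T = F
(R ↔ ¬(S ↑ Q)) ↔ ¬(P ∨ (R ↔ S)) = F ↔ F = T
Hence S1 is true.

S2: This is (S ∧ (¬Q ∧ ¬P)) ∧ ((R → Q) ⊕ (R → ¬S)).

¬Q = ¬F = T
¬P = ¬F = T
¬Q ∧ ¬P = T ∧ T = T
S ∧ (¬Q ∧ ¬P) = T ∧ T = T
R → Q = T → F = F
¬S = ¬T = F
R → ¬S = T → F = F
(R → Q) ⊕ (R → ¬S) = F ⊕ F = F
(S ∧ (¬Q ∧ ¬P)) ∧ ((R → Q) ⊕ (R → ¬S)) = T ∧ F = F
Thus S2 is false.

S3: Formalization: (¬(P → S) ∧ ¬(¬R ↓ Q)) ∧ R

P → S = F → T = T
¬(P → S) = ¬T = F
¬R = ¬T = F
¬R ↓ Q = F ↓ F = T
¬(¬R ↓ Q) = ¬T = F
¬(P → S) ∧ ¬(¬R ↓ Q) = F ∧ F = F
(¬(P → S) ∧ ¬(¬R ↓ Q)) ∧ R = F ∧ T = F
Hence S3 is false.

Count: 1.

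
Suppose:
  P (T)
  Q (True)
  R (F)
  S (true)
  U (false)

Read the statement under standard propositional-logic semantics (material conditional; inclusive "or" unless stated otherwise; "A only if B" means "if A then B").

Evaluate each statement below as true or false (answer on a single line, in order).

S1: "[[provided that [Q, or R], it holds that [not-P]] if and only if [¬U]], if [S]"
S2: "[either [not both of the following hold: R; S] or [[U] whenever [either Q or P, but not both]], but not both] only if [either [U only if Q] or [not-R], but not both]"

S1 False, S2 True

S1: This is S -> (((Q | R) -> ~P) <-> ~U).

Q | R = T | F = T
~P = ~T = F
(Q | R) -> ~P = T -> F = F
~U = ~F = T
((Q | R) -> ~P) <-> ~U = F <-> T = F
S -> (((Q | R) -> ~P) <-> ~U) = T -> F = F
Thus S1 is false.

S2: This is ((R nand S) xor ((Q xor P) -> U)) -> ((U -> Q) xor ~R).

R nand S = F nand T = T
Q xor P = T xor T = F
(Q xor P) -> U = F -> F = T
(R nand S) xor ((Q xor P) -> U) = T xor T = F
U -> Q = F -> T = T
~R = ~F = T
(U -> Q) xor ~R = T xor T = F
((R nand S) xor ((Q xor P) -> U)) -> ((U -> Q) xor ~R) = F -> F = T
So S2 is true.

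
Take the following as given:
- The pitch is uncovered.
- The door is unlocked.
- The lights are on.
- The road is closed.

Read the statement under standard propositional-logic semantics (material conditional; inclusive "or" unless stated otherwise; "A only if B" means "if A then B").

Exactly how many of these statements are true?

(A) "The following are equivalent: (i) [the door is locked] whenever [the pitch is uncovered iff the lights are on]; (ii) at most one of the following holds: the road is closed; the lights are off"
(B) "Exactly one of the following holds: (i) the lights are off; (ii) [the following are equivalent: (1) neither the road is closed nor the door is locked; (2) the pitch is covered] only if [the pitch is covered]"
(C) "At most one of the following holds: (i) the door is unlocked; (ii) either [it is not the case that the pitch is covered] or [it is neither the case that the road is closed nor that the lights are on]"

Let S = "the pitch is covered" (F), U = "the lights are on" (T), H = "the door is locked" (F), R = "the road is closed" (T).

(A): In symbols: ((~S <-> U) -> H) <-> (R nand ~U)

~S = ~F = T
~S <-> U = T <-> T = T
(~S <-> U) -> H = T -> F = F
~U = ~T = F
R nand ~U = T nand F = T
((~S <-> U) -> H) <-> (R nand ~U) = F <-> T = F
Thus (A) is false.

(B): In symbols: ~U xor (((R nor H) <-> S) -> S)

~U = ~T = F
R nor H = T nor F = F
(R nor H) <-> S = F <-> F = T
((R nor H) <-> S) -> S = T -> F = F
~U xor (((R nor H) <-> S) -> S) = F xor F = F
Hence (B) is false.

(C): Parsed as ~H nand (~S | (R nor U))

~H = ~F = T
~S = ~F = T
R nor U = T nor T = F
~S | (R nor U) = T | F = T
~H nand (~S | (R nor U)) = T nand T = F
So (C) is false.

Count: 0.

0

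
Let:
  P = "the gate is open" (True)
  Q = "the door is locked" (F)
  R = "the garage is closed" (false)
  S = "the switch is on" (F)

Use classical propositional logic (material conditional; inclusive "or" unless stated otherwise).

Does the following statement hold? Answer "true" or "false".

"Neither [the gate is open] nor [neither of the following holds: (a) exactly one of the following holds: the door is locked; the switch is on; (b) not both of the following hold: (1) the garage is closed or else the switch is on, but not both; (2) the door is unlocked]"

Values: P=T, Q=F, S=F, R=F.
In symbols: P ↓ ((Q ⊕ S) ↓ ((R ⊕ S) ↑ ¬Q))

Q ⊕ S = F ⊕ F = F
R ⊕ S = F ⊕ F = F
¬Q = ¬F = T
(R ⊕ S) ↑ ¬Q = F ↑ T = T
(Q ⊕ S) ↓ ((R ⊕ S) ↑ ¬Q) = F ↓ T = F
P ↓ ((Q ⊕ S) ↓ ((R ⊕ S) ↑ ¬Q)) = T ↓ F = F

The statement is false.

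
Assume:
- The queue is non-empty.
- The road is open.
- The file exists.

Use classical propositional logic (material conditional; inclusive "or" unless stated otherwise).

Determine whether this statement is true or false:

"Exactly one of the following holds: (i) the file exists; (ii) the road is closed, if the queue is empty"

The statement is false.

Let L = "the file exists" (True), M = "the queue is empty" (False), P = "the road is closed" (False).
Parsed as L xor (M -> P)

M -> P = False -> False = True
L xor (M -> P) = True xor True = False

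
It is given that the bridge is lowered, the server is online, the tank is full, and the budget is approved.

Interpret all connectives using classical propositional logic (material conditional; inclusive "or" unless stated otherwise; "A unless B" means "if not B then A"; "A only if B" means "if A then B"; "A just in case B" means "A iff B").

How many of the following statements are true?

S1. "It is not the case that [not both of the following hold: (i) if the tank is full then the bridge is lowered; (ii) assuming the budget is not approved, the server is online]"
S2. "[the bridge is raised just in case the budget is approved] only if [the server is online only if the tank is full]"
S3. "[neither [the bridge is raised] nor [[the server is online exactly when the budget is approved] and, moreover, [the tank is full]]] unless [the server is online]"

Let R = "the tank is full" (T), P = "the bridge is raised" (F), S = "the budget is approved" (T), Q = "the server is online" (T).

S1: In symbols: ~((R -> ~P) nand (~S -> Q))

~P = ~F = T
R -> ~P = T -> T = T
~S = ~T = F
~S -> Q = F -> T = T
(R -> ~P) nand (~S -> Q) = T nand T = F
~((R -> ~P) nand (~S -> Q)) = ~F = T
Thus S1 is true.

S2: Parsed as (P <-> S) -> (Q -> R)

P <-> S = F <-> T = F
Q -> R = T -> T = T
(P <-> S) -> (Q -> R) = F -> T = T
So S2 is true.

S3: Formalization: (P nor ((Q <-> S) & R)) | Q

Q <-> S = T <-> T = T
(Q <-> S) & R = T & T = T
P nor ((Q <-> S) & R) = F nor T = F
(P nor ((Q <-> S) & R)) | Q = F | T = T
So S3 is true.

True statements: 3.

3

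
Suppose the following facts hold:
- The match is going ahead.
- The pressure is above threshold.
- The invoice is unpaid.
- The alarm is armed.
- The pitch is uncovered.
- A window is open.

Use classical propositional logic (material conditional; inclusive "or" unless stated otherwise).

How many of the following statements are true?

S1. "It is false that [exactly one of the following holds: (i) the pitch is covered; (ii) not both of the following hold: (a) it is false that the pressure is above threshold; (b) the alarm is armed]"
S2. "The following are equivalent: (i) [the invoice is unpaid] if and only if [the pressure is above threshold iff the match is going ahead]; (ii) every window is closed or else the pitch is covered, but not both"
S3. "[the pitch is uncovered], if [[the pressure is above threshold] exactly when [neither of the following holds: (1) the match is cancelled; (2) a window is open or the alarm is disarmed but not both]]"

Let H = "the pitch is covered" (F), P = "the pressure is above threshold" (T), W = "the alarm is armed" (T), K = "the invoice is paid" (F), D = "the match is cancelled" (F), L = "a window is open" (T).

S1: In symbols: ~(H xor (~P nand W))

~P = ~T = F
~P nand W = F nand T = T
H xor (~P nand W) = F xor T = T
~(H xor (~P nand W)) = ~T = F
So S1 is false.

S2: Formalization: (~K <-> (P <-> ~D)) <-> (~L xor H)

~K = ~F = T
~D = ~F = T
P <-> ~D = T <-> T = T
~K <-> (P <-> ~D) = T <-> T = T
~L = ~T = F
~L xor H = F xor F = F
(~K <-> (P <-> ~D)) <-> (~L xor H) = T <-> F = F
Hence S2 is false.

S3: Parsed as (P <-> (D nor (L xor ~W))) -> ~H

~W = ~T = F
L xor ~W = T xor F = T
D nor (L xor ~W) = F nor T = F
P <-> (D nor (L xor ~W)) = T <-> F = F
~H = ~F = T
(P <-> (D nor (L xor ~W))) -> ~H = F -> T = T
So S3 is true.

1 of the 3 statements is true.

1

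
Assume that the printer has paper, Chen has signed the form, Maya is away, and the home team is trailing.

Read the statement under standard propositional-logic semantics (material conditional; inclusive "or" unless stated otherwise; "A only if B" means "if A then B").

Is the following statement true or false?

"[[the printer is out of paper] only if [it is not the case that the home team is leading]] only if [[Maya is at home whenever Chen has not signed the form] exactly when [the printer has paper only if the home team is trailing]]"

true

Let Q = "the printer has paper" (True), M = "the home team is leading" (False), S = "Chen has signed the form" (True), G = "Maya is at home" (False).
Parsed as (not Q -> not M) -> ((not S -> G) iff (Q -> not M))

not Q = not True = False
not M = not False = True
not Q -> not M = False -> True = True
not S = not True = False
not S -> G = False -> False = True
not M = not False = True
Q -> not M = True -> True = True
(not S -> G) iff (Q -> not M) = True iff True = True
(not Q -> not M) -> ((not S -> G) iff (Q -> not M)) = True -> True = True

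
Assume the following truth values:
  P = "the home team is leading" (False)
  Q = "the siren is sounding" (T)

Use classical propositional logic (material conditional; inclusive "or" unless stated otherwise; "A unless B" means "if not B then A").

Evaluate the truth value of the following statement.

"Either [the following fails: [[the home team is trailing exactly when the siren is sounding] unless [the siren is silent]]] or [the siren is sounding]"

Formalization: ¬((¬P ↔ Q) ∨ ¬Q) ∨ Q

¬P = ¬F = T
¬P ↔ Q = T ↔ T = T
¬Q = ¬T = F
(¬P ↔ Q) ∨ ¬Q = T ∨ F = T
¬((¬P ↔ Q) ∨ ¬Q) = ¬T = F
¬((¬P ↔ Q) ∨ ¬Q) ∨ Q = F ∨ T = T

True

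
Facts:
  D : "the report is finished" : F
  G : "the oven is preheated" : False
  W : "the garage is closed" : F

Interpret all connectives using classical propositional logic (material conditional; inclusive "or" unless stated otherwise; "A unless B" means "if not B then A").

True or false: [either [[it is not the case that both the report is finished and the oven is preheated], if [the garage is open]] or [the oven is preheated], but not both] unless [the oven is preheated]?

Parsed as ((¬W → (D ↑ G)) ⊕ G) ∨ G

¬W = ¬F = T
D ↑ G = F ↑ F = T
¬W → (D ↑ G) = T → T = T
(¬W → (D ↑ G)) ⊕ G = T ⊕ F = T
((¬W → (D ↑ G)) ⊕ G) ∨ G = T ∨ F = T

True.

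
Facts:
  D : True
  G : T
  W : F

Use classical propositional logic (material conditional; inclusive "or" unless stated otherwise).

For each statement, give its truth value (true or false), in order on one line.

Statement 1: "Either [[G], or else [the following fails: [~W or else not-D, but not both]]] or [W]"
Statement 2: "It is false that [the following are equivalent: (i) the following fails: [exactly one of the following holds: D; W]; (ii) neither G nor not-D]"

Statement 1 true / Statement 2 false

Statement 1: Parsed as (G ∨ ¬(¬W ⊕ ¬D)) ∨ W

¬W = ¬F = T
¬D = ¬T = F
¬W ⊕ ¬D = T ⊕ F = T
¬(¬W ⊕ ¬D) = ¬T = F
G ∨ ¬(¬W ⊕ ¬D) = T ∨ F = T
(G ∨ ¬(¬W ⊕ ¬D)) ∨ W = T ∨ F = T
Hence Statement 1 is true.

Statement 2: Parsed as ¬(¬(D ⊕ W) ↔ (G ↓ ¬D))

D ⊕ W = T ⊕ F = T
¬(D ⊕ W) = ¬T = F
¬D = ¬T = F
G ↓ ¬D = T ↓ F = F
¬(D ⊕ W) ↔ (G ↓ ¬D) = F ↔ F = T
¬(¬(D ⊕ W) ↔ (G ↓ ¬D)) = ¬T = F
Hence Statement 2 is false.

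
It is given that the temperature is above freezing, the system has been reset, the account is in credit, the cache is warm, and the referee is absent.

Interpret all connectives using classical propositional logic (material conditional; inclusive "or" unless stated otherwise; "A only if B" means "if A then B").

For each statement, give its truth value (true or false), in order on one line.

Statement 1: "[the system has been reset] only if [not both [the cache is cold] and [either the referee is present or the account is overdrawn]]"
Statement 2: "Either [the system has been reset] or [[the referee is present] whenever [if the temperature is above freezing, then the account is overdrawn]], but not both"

Let Q = "the system has been reset" (True), S = "the cache is warm" (True), U = "the referee is present" (False), R = "the account is overdrawn" (False), P = "the temperature is below freezing" (False).

Statement 1: This is Q -> (not S nand (U or R)).

not S = not True = False
U or R = False or False = False
not S nand (U or R) = False nand False = True
Q -> (not S nand (U or R)) = True -> True = True
Hence Statement 1 is true.

Statement 2: In symbols: Q xor ((not P -> R) -> U)

not P = not False = True
not P -> R = True -> False = False
(not P -> R) -> U = False -> False = True
Q xor ((not P -> R) -> U) = True xor True = False
So Statement 2 is false.

Statement 1 true / Statement 2 false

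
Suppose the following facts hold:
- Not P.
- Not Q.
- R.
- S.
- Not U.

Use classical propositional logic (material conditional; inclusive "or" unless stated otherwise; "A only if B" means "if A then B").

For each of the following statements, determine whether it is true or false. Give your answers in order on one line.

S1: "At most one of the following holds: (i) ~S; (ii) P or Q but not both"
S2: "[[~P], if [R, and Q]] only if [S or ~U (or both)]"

S1: This is not S nand (P xor Q).

not S = not True = False
P xor Q = False xor False = False
not S nand (P xor Q) = False nand False = True
So S1 is true.

S2: Parsed as ((R and Q) -> not P) -> (S or not U)

R and Q = True and False = False
not P = not False = True
(R and Q) -> not P = False -> True = True
not U = not False = True
S or not U = True or True = True
((R and Q) -> not P) -> (S or not U) = True -> True = True
Thus S2 is true.

S1 True, S2 True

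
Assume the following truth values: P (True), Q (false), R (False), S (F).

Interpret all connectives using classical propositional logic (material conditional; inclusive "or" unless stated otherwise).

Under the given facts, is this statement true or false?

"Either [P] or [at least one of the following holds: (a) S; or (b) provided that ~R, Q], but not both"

True

Values: P=T, S=F, R=F, Q=F.
In symbols: P ⊕ (S ∨ (¬R → Q))

¬R = ¬F = T
¬R → Q = T → F = F
S ∨ (¬R → Q) = F ∨ F = F
P ⊕ (S ∨ (¬R → Q)) = T ⊕ F = T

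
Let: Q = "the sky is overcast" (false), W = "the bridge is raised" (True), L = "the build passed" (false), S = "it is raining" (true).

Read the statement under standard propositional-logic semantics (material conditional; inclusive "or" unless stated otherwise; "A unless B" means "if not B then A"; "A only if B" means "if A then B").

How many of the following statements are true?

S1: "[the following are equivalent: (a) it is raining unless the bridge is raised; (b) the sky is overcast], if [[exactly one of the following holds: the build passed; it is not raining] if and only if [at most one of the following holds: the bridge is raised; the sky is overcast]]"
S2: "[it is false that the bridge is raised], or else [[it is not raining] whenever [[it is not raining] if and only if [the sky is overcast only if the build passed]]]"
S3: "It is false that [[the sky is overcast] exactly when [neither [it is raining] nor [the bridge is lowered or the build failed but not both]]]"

S1: This is ((L xor ~S) <-> (W nand Q)) -> ((S | W) <-> Q).

~S = ~T = F
L xor ~S = F xor F = F
W nand Q = T nand F = T
(L xor ~S) <-> (W nand Q) = F <-> T = F
S | W = T | T = T
(S | W) <-> Q = T <-> F = F
((L xor ~S) <-> (W nand Q)) -> ((S | W) <-> Q) = F -> F = T
Thus S1 is true.

S2: Parsed as ~W | ((~S <-> (Q -> L)) -> ~S)

~W = ~T = F
~S = ~T = F
Q -> L = F -> F = T
~S <-> (Q -> L) = F <-> T = F
~S = ~T = F
(~S <-> (Q -> L)) -> ~S = F -> F = T
~W | ((~S <-> (Q -> L)) -> ~S) = F | T = T
Thus S2 is true.

S3: In symbols: ~(Q <-> (S nor (~W xor ~L)))

~W = ~T = F
~L = ~F = T
~W xor ~L = F xor T = T
S nor (~W xor ~L) = T nor T = F
Q <-> (S nor (~W xor ~L)) = F <-> F = T
~(Q <-> (S nor (~W xor ~L))) = ~T = F
Hence S3 is false.

2 of the 3 statements are true.

2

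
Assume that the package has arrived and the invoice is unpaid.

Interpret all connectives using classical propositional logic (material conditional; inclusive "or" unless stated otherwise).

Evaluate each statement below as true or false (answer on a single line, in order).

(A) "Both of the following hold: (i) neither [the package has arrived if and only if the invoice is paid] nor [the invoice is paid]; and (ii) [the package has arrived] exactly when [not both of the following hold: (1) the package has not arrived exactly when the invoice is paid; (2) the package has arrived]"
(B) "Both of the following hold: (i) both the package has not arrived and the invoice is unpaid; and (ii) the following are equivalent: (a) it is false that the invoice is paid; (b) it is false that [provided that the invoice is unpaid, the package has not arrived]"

Let P = "the package has arrived" (True), Q = "the invoice is paid" (False).

(A): Parsed as ((P iff Q) nor Q) and (P iff ((not P iff Q) nand P))

P iff Q = True iff False = False
(P iff Q) nor Q = False nor False = True
not P = not True = False
not P iff Q = False iff False = True
(not P iff Q) nand P = True nand True = False
P iff ((not P iff Q) nand P) = True iff False = False
((P iff Q) nor Q) and (P iff ((not P iff Q) nand P)) = True and False = False
Thus (A) is false.

(B): In symbols: (not P and not Q) and (not Q iff not (not Q -> not P))

not P = not True = False
not Q = not False = True
not P and not Q = False and True = False
not Q = not False = True
not Q = not False = True
not P = not True = False
not Q -> not P = True -> False = False
not (not Q -> not P) = not False = True
not Q iff not (not Q -> not P) = True iff True = True
(not P and not Q) and (not Q iff not (not Q -> not P)) = False and True = False
So (B) is false.

(A) false; (B) false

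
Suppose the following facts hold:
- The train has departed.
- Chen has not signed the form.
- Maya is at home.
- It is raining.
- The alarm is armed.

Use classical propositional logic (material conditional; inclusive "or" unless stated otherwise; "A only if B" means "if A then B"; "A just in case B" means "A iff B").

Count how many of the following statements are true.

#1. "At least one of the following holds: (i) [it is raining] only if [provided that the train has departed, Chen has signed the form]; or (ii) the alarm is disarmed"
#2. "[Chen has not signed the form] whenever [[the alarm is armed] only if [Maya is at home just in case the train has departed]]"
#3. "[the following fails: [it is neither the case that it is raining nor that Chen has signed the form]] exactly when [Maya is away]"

1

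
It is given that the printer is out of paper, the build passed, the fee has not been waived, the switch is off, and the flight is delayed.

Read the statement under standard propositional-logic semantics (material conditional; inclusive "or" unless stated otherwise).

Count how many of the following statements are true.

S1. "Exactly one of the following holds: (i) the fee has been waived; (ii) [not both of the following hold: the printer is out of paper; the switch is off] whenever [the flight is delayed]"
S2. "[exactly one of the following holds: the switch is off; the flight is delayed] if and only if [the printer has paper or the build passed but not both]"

0

Let Q = "the fee has been waived" (False), M = "the flight is delayed" (True), U = "the printer has paper" (False), G = "the switch is on" (False), V = "the build passed" (True).

S1: This is Q xor (M -> (not U nand not G)).

not U = not False = True
not G = not False = True
not U nand not G = True nand True = False
M -> (not U nand not G) = True -> False = False
Q xor (M -> (not U nand not G)) = False xor False = False
So S1 is false.

S2: In symbols: (not G xor M) iff (U xor V)

not G = not False = True
not G xor M = True xor True = False
U xor V = False xor True = True
(not G xor M) iff (U xor V) = False iff True = False
So S2 is false.

True statements: 0 (none).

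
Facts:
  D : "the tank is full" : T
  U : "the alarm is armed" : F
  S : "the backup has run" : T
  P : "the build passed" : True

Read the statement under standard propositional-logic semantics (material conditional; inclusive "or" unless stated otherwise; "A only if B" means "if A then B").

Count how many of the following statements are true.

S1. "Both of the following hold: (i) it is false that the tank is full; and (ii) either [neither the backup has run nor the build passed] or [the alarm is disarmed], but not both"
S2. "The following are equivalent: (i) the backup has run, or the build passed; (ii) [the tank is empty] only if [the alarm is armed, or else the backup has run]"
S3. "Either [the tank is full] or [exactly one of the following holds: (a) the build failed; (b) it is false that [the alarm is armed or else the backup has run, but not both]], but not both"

2

S1: In symbols: ~D & ((S nor P) xor ~U)

~D = ~T = F
S nor P = T nor T = F
~U = ~F = T
(S nor P) xor ~U = F xor T = T
~D & ((S nor P) xor ~U) = F & T = F
Hence S1 is false.

S2: Parsed as (S | P) <-> (~D -> (U | S))

S | P = T | T = T
~D = ~T = F
U | S = F | T = T
~D -> (U | S) = F -> T = T
(S | P) <-> (~D -> (U | S)) = T <-> T = T
Thus S2 is true.

S3: Formalization: D xor (~P xor ~(U xor S))

~P = ~T = F
U xor S = F xor T = T
~(U xor S) = ~T = F
~P xor ~(U xor S) = F xor F = F
D xor (~P xor ~(U xor S)) = T xor F = T
Thus S3 is true.

True statements: 2 (S2, S3).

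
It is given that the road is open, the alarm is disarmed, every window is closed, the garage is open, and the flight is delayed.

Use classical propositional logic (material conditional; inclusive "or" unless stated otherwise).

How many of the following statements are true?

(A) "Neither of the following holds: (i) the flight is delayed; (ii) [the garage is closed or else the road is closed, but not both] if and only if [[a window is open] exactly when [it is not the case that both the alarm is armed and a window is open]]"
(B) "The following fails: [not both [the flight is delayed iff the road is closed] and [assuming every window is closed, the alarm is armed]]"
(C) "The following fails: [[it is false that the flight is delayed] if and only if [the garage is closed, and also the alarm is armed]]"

Let U = "the flight is delayed" (T), S = "the garage is closed" (F), P = "the road is closed" (F), R = "a window is open" (F), Q = "the alarm is armed" (F).

(A): Parsed as U nor ((S xor P) <-> (R <-> (Q nand R)))

S xor P = F xor F = F
Q nand R = F nand F = T
R <-> (Q nand R) = F <-> T = F
(S xor P) <-> (R <-> (Q nand R)) = F <-> F = T
U nor ((S xor P) <-> (R <-> (Q nand R))) = T nor T = F
Hence (A) is false.

(B): In symbols: ~((U <-> P) nand (~R -> Q))

U <-> P = T <-> F = F
~R = ~F = T
~R -> Q = T -> F = F
(U <-> P) nand (~R -> Q) = F nand F = T
~((U <-> P) nand (~R -> Q)) = ~T = F
So (B) is false.

(C): Formalization: ~(~U <-> (S & Q))

~U = ~T = F
S & Q = F & F = F
~U <-> (S & Q) = F <-> F = T
~(~U <-> (S & Q)) = ~T = F
Hence (C) is false.

Count: 0.

0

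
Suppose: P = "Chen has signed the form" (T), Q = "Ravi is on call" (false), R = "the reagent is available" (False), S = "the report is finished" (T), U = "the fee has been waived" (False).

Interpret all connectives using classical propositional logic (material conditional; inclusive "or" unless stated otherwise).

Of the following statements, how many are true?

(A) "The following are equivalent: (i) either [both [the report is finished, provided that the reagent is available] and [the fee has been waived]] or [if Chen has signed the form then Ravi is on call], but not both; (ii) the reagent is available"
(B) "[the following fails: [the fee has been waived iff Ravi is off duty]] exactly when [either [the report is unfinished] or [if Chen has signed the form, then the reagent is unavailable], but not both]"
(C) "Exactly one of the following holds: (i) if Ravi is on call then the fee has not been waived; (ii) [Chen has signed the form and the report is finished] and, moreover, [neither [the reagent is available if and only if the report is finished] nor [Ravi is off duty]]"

(A): This is (((R -> S) & U) xor (P -> Q)) <-> R.

R -> S = F -> T = T
(R -> S) & U = T & F = F
P -> Q = T -> F = F
((R -> S) & U) xor (P -> Q) = F xor F = F
(((R -> S) & U) xor (P -> Q)) <-> R = F <-> F = T
Hence (A) is true.

(B): Formalization: ~(U <-> ~Q) <-> (~S xor (P -> ~R))

~Q = ~F = T
U <-> ~Q = F <-> T = F
~(U <-> ~Q) = ~F = T
~S = ~T = F
~R = ~F = T
P -> ~R = T -> T = T
~S xor (P -> ~R) = F xor T = T
~(U <-> ~Q) <-> (~S xor (P -> ~R)) = T <-> T = T
Thus (B) is true.

(C): In symbols: (Q -> ~U) xor ((P & S) & ((R <-> S) nor ~Q))

~U = ~F = T
Q -> ~U = F -> T = T
P & S = T & T = T
R <-> S = F <-> T = F
~Q = ~F = T
(R <-> S) nor ~Q = F nor T = F
(P & S) & ((R <-> S) nor ~Q) = T & F = F
(Q -> ~U) xor ((P & S) & ((R <-> S) nor ~Q)) = T xor F = T
So (C) is true.

True statements: 3 ((A), (B), (C)).

3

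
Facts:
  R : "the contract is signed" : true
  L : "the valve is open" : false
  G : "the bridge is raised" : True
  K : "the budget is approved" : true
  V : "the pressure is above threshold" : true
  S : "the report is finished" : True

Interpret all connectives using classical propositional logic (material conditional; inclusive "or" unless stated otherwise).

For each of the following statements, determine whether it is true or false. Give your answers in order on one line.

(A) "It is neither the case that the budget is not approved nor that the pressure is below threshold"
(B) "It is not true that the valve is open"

(A): In symbols: ~K nor ~V

~K = ~T = F
~V = ~T = F
~K nor ~V = F nor F = T
Hence (A) is true.

(B): Parsed as ~L

~L = ~F = T
Hence (B) is true.

(A) true / (B) true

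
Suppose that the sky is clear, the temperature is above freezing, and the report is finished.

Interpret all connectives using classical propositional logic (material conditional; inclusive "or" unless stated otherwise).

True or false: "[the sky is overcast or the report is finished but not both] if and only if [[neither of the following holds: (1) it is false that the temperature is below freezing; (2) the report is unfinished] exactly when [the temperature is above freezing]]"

False.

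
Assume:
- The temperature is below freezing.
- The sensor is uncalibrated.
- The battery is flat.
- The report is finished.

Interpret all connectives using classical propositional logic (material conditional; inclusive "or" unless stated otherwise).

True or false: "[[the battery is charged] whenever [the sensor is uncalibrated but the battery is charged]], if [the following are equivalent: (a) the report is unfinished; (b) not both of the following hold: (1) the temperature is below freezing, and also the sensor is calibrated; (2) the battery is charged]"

Let P = "the report is finished" (T), U = "the temperature is below freezing" (T), S = "the sensor is calibrated" (F), R = "the battery is charged" (F).
Parsed as (¬P ↔ ((U ∧ S) ↑ R)) → ((¬S ∧ R) → R)

¬P = ¬T = F
U ∧ S = T ∧ F = F
(U ∧ S) ↑ R = F ↑ F = T
¬P ↔ ((U ∧ S) ↑ R) = F ↔ T = F
¬S = ¬F = T
¬S ∧ R = T ∧ F = F
(¬S ∧ R) → R = F → F = T
(¬P ↔ ((U ∧ S) ↑ R)) → ((¬S ∧ R) → R) = F → T = T

The statement is true.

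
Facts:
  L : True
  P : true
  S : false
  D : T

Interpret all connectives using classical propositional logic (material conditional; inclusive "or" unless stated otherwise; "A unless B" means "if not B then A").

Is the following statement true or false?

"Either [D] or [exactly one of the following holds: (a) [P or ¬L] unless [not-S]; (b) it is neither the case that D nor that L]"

True.

Formalization: D or (((P or not L) or not S) xor (D nor L))

not L = not True = False
P or not L = True or False = True
not S = not False = True
(P or not L) or not S = True or True = True
D nor L = True nor True = False
((P or not L) or not S) xor (D nor L) = True xor False = True
D or (((P or not L) or not S) xor (D nor L)) = True or True = True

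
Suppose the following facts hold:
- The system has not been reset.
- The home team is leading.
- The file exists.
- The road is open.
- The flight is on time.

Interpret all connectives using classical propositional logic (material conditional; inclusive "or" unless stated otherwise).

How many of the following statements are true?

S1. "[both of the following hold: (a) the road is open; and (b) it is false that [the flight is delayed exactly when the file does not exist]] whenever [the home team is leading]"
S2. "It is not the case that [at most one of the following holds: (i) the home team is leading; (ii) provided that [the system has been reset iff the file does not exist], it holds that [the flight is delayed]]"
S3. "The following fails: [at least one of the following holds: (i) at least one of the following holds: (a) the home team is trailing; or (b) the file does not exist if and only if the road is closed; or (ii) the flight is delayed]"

0

Let W = "the home team is leading" (T), U = "the road is closed" (F), S = "the flight is delayed" (F), Q = "the file exists" (T), V = "the system has been reset" (F).

S1: In symbols: W → (¬U ∧ ¬(S ↔ ¬Q))

¬U = ¬F = T
¬Q = ¬T = F
S ↔ ¬Q = F ↔ F = T
¬(S ↔ ¬Q) = ¬T = F
¬U ∧ ¬(S ↔ ¬Q) = T ∧ F = F
W → (¬U ∧ ¬(S ↔ ¬Q)) = T → F = F
Hence S1 is false.

S2: This is ¬(W ↑ ((V ↔ ¬Q) → S)).

¬Q = ¬T = F
V ↔ ¬Q = F ↔ F = T
(V ↔ ¬Q) → S = T → F = F
W ↑ ((V ↔ ¬Q) → S) = T ↑ F = T
¬(W ↑ ((V ↔ ¬Q) → S)) = ¬T = F
So S2 is false.

S3: Formalization: ¬((¬W ∨ (¬Q ↔ U)) ∨ S)

¬W = ¬T = F
¬Q = ¬T = F
¬Q ↔ U = F ↔ F = T
¬W ∨ (¬Q ↔ U) = F ∨ T = T
(¬W ∨ (¬Q ↔ U)) ∨ S = T ∨ F = T
¬((¬W ∨ (¬Q ↔ U)) ∨ S) = ¬T = F
So S3 is false.

Count: 0.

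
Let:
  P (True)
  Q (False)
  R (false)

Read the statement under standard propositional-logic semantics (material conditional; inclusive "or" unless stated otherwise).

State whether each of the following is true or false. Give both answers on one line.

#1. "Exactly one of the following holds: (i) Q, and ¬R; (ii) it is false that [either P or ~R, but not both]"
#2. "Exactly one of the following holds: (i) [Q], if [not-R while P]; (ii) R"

#1: This is (Q and not R) xor not (P xor not R).

not R = not False = True
Q and not R = False and True = False
not R = not False = True
P xor not R = True xor True = False
not (P xor not R) = not False = True
(Q and not R) xor not (P xor not R) = False xor True = True
So #1 is true.

#2: Parsed as ((not R and P) -> Q) xor R

not R = not False = True
not R and P = True and True = True
(not R and P) -> Q = True -> False = False
((not R and P) -> Q) xor R = False xor False = False
Hence #2 is false.

#1 true, #2 false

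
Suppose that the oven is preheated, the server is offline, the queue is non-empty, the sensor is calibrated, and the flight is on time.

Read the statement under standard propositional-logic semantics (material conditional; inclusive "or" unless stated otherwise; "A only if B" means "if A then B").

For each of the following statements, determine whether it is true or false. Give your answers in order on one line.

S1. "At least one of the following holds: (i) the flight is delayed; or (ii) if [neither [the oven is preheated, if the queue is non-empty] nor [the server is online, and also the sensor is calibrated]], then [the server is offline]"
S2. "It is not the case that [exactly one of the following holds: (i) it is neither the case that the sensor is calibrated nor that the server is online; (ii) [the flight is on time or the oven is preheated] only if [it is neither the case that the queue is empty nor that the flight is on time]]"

S1 True, S2 True

Let V = "the flight is delayed" (F), M = "the queue is empty" (F), U = "the oven is preheated" (T), D = "the server is online" (F), R = "the sensor is calibrated" (T).

S1: This is V ∨ (((¬M → U) ↓ (D ∧ R)) → ¬D).

¬M = ¬F = T
¬M → U = T → T = T
D ∧ R = F ∧ T = F
(¬M → U) ↓ (D ∧ R) = T ↓ F = F
¬D = ¬F = T
((¬M → U) ↓ (D ∧ R)) → ¬D = F → T = T
V ∨ (((¬M → U) ↓ (D ∧ R)) → ¬D) = F ∨ T = T
So S1 is true.

S2: Formalization: ¬((R ↓ D) ⊕ ((¬V ∨ U) → (M ↓ ¬V)))

R ↓ D = T ↓ F = F
¬V = ¬F = T
¬V ∨ U = T ∨ T = T
¬V = ¬F = T
M ↓ ¬V = F ↓ T = F
(¬V ∨ U) → (M ↓ ¬V) = T → F = F
(R ↓ D) ⊕ ((¬V ∨ U) → (M ↓ ¬V)) = F ⊕ F = F
¬((R ↓ D) ⊕ ((¬V ∨ U) → (M ↓ ¬V))) = ¬F = T
Thus S2 is true.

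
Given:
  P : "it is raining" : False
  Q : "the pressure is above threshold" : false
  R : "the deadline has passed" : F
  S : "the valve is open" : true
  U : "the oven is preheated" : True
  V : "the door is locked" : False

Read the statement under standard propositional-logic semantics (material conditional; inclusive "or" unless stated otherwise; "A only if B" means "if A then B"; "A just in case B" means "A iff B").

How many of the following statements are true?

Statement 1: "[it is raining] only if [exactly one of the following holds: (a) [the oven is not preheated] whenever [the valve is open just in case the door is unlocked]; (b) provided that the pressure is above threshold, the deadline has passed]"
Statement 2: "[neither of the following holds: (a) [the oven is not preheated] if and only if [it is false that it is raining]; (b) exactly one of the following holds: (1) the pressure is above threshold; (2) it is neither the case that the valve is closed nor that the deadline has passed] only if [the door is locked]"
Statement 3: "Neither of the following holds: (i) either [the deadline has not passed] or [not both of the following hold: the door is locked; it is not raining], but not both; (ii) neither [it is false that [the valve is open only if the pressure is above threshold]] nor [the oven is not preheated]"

3

Statement 1: In symbols: P -> (((S iff not V) -> not U) xor (Q -> R))

not V = not False = True
S iff not V = True iff True = True
not U = not True = False
(S iff not V) -> not U = True -> False = False
Q -> R = False -> False = True
((S iff not V) -> not U) xor (Q -> R) = False xor True = True
P -> (((S iff not V) -> not U) xor (Q -> R)) = False -> True = True
Thus Statement 1 is true.

Statement 2: This is ((not U iff not P) nor (Q xor (not S nor R))) -> V.

not U = not True = False
not P = not False = True
not U iff not P = False iff True = False
not S = not True = False
not S nor R = False nor False = True
Q xor (not S nor R) = False xor True = True
(not U iff not P) nor (Q xor (not S nor R)) = False nor True = False
((not U iff not P) nor (Q xor (not S nor R))) -> V = False -> False = True
Hence Statement 2 is true.

Statement 3: This is (not R xor (V nand not P)) nor (not (S -> Q) nor not U).

not R = not False = True
not P = not False = True
V nand not P = False nand True = True
not R xor (V nand not P) = True xor True = False
S -> Q = True -> False = False
not (S -> Q) = not False = True
not U = not True = False
not (S -> Q) nor not U = True nor False = False
(not R xor (V nand not P)) nor (not (S -> Q) nor not U) = False nor False = True
Thus Statement 3 is true.

True statements: 3 (Statement 1, Statement 2, Statement 3).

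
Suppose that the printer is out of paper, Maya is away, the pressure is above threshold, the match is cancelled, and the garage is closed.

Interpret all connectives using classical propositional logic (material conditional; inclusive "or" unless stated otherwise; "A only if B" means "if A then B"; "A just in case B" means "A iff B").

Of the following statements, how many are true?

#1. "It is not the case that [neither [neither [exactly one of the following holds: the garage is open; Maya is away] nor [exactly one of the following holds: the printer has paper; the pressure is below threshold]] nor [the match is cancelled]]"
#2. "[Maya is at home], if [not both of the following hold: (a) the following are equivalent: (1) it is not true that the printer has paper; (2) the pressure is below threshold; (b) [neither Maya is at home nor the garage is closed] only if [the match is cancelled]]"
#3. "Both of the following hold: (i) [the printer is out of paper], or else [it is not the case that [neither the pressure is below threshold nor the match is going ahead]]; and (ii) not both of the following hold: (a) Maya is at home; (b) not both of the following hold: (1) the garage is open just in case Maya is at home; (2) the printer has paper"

2

Let L = "the garage is closed" (T), Q = "Maya is at home" (F), M = "the printer has paper" (F), W = "the pressure is above threshold" (T), H = "the match is cancelled" (T).

#1: Parsed as ¬(((¬L ⊕ ¬Q) ↓ (M ⊕ ¬W)) ↓ H)

¬L = ¬T = F
¬Q = ¬F = T
¬L ⊕ ¬Q = F ⊕ T = T
¬W = ¬T = F
M ⊕ ¬W = F ⊕ F = F
(¬L ⊕ ¬Q) ↓ (M ⊕ ¬W) = T ↓ F = F
((¬L ⊕ ¬Q) ↓ (M ⊕ ¬W)) ↓ H = F ↓ T = F
¬(((¬L ⊕ ¬Q) ↓ (M ⊕ ¬W)) ↓ H) = ¬F = T
Hence #1 is true.

#2: In symbols: ((¬M ↔ ¬W) ↑ ((Q ↓ L) → H)) → Q

¬M = ¬F = T
¬W = ¬T = F
¬M ↔ ¬W = T ↔ F = F
Q ↓ L = F ↓ T = F
(Q ↓ L) → H = F → T = T
(¬M ↔ ¬W) ↑ ((Q ↓ L) → H) = F ↑ T = T
((¬M ↔ ¬W) ↑ ((Q ↓ L) → H)) → Q = T → F = F
Hence #2 is false.

#3: In symbols: (¬M ∨ ¬(¬W ↓ ¬H)) ∧ (Q ↑ ((¬L ↔ Q) ↑ M))

¬M = ¬F = T
¬W = ¬T = F
¬H = ¬T = F
¬W ↓ ¬H = F ↓ F = T
¬(¬W ↓ ¬H) = ¬T = F
¬M ∨ ¬(¬W ↓ ¬H) = T ∨ F = T
¬L = ¬T = F
¬L ↔ Q = F ↔ F = T
(¬L ↔ Q) ↑ M = T ↑ F = T
Q ↑ ((¬L ↔ Q) ↑ M) = F ↑ T = T
(¬M ∨ ¬(¬W ↓ ¬H)) ∧ (Q ↑ ((¬L ↔ Q) ↑ M)) = T ∧ T = T
So #3 is true.

Count: 2.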